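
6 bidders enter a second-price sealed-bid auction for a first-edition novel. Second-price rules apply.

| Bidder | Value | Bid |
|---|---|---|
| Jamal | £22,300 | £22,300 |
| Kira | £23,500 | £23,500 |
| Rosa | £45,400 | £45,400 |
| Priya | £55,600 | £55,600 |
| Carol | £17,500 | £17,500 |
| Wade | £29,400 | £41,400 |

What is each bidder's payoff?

Sorted high to low: Priya £55,600; Rosa £45,400; Wade £41,400; Kira £23,500; Jamal £22,300; Carol £17,500.
Priya has the top bid and wins; the price is the second-highest bid, £45,400.
Priya's payoff = £55,600 − £45,400 = £10,200. All other bidders lose, so their payoff is 0.

Jamal £0, Kira £0, Rosa £0, Priya £10,200, Carol £0, Wade £0.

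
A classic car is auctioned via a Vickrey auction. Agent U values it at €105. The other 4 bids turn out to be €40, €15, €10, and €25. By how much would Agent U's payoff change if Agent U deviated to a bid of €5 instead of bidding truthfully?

The highest competing bid is €40.
Bidding truthfully at €105: Agent U has the top bid, wins, and pays the second-highest bid €40. Payoff = €105 − €40 = €65.
Bidding €5: the top bid is €40 (a rival), so Agent U loses. Payoff = €0.
Change = €0 − €65 = -€65.

-€65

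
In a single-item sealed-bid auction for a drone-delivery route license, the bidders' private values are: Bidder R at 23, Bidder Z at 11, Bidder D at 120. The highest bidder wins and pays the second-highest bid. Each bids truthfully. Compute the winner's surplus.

Ranking the bids: Bidder D 120, then Bidder R 23, then Bidder Z 11.
Bidder D wins with the top bid and pays the second-highest, 23.
Surplus = 120 − 23 = 97.

97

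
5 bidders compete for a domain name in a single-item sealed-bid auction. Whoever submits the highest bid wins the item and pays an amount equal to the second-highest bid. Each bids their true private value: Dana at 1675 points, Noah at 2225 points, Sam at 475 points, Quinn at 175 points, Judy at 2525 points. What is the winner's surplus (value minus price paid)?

Bids in descending order: Judy 2525 points > Noah 2225 points > Dana 1675 points > Sam 475 points > Quinn 175 points.
Judy wins with the top bid and pays the second-highest, 2225 points.
Surplus = 2525 points − 2225 points = 300 points.

300 points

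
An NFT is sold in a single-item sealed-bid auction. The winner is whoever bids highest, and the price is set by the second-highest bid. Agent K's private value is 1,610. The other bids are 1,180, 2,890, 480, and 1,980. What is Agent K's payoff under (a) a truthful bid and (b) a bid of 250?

The highest competing bid is 2,890.
Bidding truthfully at 1,610: the top bid is 2,890 (a rival), so Agent K loses. Payoff = 0.
Bidding 250: the top bid is 2,890 (a rival), so Agent K loses. Payoff = 0.

(a) 0  (b) 0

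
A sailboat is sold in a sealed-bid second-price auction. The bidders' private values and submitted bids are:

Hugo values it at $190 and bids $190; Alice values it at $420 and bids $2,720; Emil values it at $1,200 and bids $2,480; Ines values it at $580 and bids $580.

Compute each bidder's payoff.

Bids in descending order: Alice $2,720; Emil $2,480; Ines $580; Hugo $190.
Alice has the top bid and wins; the price is the second-highest bid, $2,480.
Alice's payoff = $420 − $2,480 = -$2,060. All other bidders lose, so their payoff is 0.

Hugo $0, Alice -$2,060, Emil $0, Ines $0.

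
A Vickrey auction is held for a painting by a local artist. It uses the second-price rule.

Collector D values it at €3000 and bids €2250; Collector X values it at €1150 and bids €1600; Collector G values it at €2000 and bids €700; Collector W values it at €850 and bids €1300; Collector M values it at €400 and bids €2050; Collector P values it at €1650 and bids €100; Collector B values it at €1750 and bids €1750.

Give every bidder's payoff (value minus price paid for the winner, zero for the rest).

Ranking the bids: Collector D €2250; Collector M €2050; Collector B €1750; Collector X €1600; Collector W €1300; Collector G €700; Collector P €100.
Collector D has the top bid and wins; the price is the second-highest bid, €2050.
Collector D's payoff = €3000 − €2050 = €950. All other bidders lose, so their payoff is 0.

Collector D €950, Collector X €0, Collector G €0, Collector W €0, Collector M €0, Collector P €0, Collector B €0.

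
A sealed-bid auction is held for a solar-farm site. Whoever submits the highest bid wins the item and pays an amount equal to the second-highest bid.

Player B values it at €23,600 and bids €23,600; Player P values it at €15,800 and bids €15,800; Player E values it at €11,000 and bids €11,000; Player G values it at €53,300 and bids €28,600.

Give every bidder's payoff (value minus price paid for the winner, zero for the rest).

Player B €0, Player P €0, Player E €0, Player G €29,700.

Bids in descending order: Player G €28,600; Player B €23,600; Player P €15,800; Player E €11,000.
Player G has the top bid and wins; the price is the second-highest bid, €23,600.
Player G's payoff = €53,300 − €23,600 = €29,700. All other bidders lose, so their payoff is 0.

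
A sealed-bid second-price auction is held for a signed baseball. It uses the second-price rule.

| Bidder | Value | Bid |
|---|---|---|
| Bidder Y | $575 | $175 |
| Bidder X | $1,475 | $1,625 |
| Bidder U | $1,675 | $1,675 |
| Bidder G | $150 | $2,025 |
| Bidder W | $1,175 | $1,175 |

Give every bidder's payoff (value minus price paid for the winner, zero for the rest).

Ordered from highest: Bidder G $2,025, then Bidder U $1,675, then Bidder X $1,625, then Bidder W $1,175, then Bidder Y $175.
Bidder G has the top bid and wins; the price is the second-highest bid, $1,675.
Bidder G's payoff = $150 − $1,675 = -$1,525. All other bidders lose, so their payoff is 0.

Payoffs: Bidder Y $0, Bidder X $0, Bidder U $0, Bidder G -$1,525, Bidder W $0.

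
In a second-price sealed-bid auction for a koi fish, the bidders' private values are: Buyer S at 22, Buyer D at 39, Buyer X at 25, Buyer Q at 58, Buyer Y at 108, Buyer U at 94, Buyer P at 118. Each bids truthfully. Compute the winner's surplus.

Ranking the bids: Buyer P 118, then Buyer Y 108, then Buyer U 94, then Buyer Q 58, then Buyer D 39, then Buyer X 25, then Buyer S 22.
Buyer P wins with the top bid and pays the second-highest, 108.
Surplus = 118 − 108 = 10.

10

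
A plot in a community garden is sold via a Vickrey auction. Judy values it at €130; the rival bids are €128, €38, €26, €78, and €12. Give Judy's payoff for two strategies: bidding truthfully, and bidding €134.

The highest competing bid is €128.
Bidding truthfully at €130: Judy has the top bid, wins, and pays the second-highest bid €128. Payoff = €130 − €128 = €2.
Bidding €134: Judy has the top bid, wins, and pays the second-highest bid €128. Payoff = €130 − €128 = €2.
The bid only affects whether you win, not the price — here both bids land on the same side of the top rival bid, so the deviation is payoff-neutral.

(a) €2  (b) €2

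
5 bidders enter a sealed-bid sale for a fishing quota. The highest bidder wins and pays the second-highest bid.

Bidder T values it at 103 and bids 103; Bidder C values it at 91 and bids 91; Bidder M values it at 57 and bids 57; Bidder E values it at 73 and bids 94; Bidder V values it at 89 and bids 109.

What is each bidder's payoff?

Bidder T 0, Bidder C 0, Bidder M 0, Bidder E 0, Bidder V -14.

Ordered from highest: Bidder V 109, then Bidder T 103, then Bidder E 94, then Bidder C 91, then Bidder M 57.
Bidder V has the top bid and wins; the price is the second-highest bid, 103.
Bidder V's payoff = 89 − 103 = -14. All other bidders lose, so their payoff is 0.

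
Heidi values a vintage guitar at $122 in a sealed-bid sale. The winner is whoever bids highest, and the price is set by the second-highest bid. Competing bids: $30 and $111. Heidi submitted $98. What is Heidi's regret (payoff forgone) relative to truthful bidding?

The highest competing bid is $111.
Bidding truthfully at $122: Heidi has the top bid, wins, and pays the second-highest bid $111. Payoff = $122 − $111 = $11.
Bidding $98: the top bid is $111 (a rival), so Heidi loses. Payoff = $0.
Regret = truthful payoff − actual payoff = $11 − $0 = $11.

Regret: $11.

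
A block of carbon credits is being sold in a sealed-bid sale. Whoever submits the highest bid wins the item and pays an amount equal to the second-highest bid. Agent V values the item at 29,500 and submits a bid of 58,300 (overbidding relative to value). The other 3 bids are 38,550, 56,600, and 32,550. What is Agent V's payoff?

-27,100

Highest competing bid: 56,600.
Agent V's bid 58,300 is the highest overall, so Agent V wins and pays the second-highest bid, 56,600.
Payoff = value − price = 29,500 − 56,600 = -27,100.
Overbidding won the item at a price above value — truthful bidding would have avoided this loss.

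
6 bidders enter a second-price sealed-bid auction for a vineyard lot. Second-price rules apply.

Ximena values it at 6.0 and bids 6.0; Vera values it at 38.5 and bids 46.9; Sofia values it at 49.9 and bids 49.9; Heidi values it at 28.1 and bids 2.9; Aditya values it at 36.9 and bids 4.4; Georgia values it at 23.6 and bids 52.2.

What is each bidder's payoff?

Ranking the bids: Georgia 52.2, then Sofia 49.9, then Vera 46.9, then Ximena 6.0, then Aditya 4.4, then Heidi 2.9.
Georgia has the top bid and wins; the price is the second-highest bid, 49.9.
Georgia's payoff = 23.6 − 49.9 = -26.3. All other bidders lose, so their payoff is 0.

Ximena 0.0, Vera 0.0, Sofia 0.0, Heidi 0.0, Aditya 0.0, Georgia -26.3.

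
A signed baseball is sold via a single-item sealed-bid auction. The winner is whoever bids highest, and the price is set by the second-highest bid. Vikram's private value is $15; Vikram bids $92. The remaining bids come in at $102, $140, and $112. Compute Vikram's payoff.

$0

Highest competing bid: $140.
Vikram's bid $92 is not the highest, so Vikram loses, pays nothing, and earns zero payoff.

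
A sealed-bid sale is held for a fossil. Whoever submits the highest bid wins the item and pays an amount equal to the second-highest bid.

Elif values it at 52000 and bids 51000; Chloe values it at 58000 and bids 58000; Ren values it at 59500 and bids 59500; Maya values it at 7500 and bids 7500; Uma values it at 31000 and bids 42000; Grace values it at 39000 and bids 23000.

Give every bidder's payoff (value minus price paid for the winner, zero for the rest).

Ordered from highest: Ren 59500; Chloe 58000; Elif 51000; Uma 42000; Grace 23000; Maya 7500.
Ren has the top bid and wins; the price is the second-highest bid, 58000.
Ren's payoff = 59500 − 58000 = 1500. All other bidders lose, so their payoff is 0.

Payoffs: Elif 0, Chloe 0, Ren 1500, Maya 0, Uma 0, Grace 0.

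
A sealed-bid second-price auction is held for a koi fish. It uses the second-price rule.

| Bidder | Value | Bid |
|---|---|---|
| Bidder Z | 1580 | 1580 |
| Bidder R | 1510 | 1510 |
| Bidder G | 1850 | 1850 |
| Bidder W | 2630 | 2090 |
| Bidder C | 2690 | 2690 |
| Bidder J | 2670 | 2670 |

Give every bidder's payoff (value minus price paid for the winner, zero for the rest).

Bids in descending order: Bidder C 2690 > Bidder J 2670 > Bidder W 2090 > Bidder G 1850 > Bidder Z 1580 > Bidder R 1510.
Bidder C has the top bid and wins; the price is the second-highest bid, 2670.
Bidder C's payoff = 2690 − 2670 = 20. All other bidders lose, so their payoff is 0.

Payoffs: Bidder Z 0, Bidder R 0, Bidder G 0, Bidder W 0, Bidder C 20, Bidder J 0.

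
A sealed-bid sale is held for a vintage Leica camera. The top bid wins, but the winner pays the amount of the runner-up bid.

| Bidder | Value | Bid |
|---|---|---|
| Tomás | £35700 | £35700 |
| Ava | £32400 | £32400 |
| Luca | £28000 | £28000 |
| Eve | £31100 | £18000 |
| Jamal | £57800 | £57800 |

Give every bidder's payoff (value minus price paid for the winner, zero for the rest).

Bids in descending order: Jamal £57800 > Tomás £35700 > Ava £32400 > Luca £28000 > Eve £18000.
Jamal has the top bid and wins; the price is the second-highest bid, £35700.
Jamal's payoff = £57800 − £35700 = £22100. All other bidders lose, so their payoff is 0.

Payoffs: Tomás £0, Ava £0, Luca £0, Eve £0, Jamal £22100.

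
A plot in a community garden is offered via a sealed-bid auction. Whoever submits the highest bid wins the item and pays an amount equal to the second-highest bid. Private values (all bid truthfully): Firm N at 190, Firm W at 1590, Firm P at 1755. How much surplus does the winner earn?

165

Bids in descending order: Firm P 1755, then Firm W 1590, then Firm N 190.
Firm P wins with the top bid and pays the second-highest, 1590.
Surplus = 1755 − 1590 = 165.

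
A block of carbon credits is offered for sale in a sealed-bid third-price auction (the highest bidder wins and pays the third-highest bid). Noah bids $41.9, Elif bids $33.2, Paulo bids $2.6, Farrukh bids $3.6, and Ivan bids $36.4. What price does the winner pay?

$33.2

Ranking the bids: Noah $41.9; Ivan $36.4; Elif $33.2; Farrukh $3.6; Paulo $2.6.
Noah is the highest bidder, so Noah wins.
Under the third-price rule, the price is the third-highest bid: $33.2.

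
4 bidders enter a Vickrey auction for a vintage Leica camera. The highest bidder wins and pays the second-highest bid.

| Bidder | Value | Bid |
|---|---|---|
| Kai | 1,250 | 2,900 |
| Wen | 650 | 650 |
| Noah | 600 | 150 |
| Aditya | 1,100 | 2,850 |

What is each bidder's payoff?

Ranking the bids: Kai 2,900 > Aditya 2,850 > Wen 650 > Noah 150.
Kai has the top bid and wins; the price is the second-highest bid, 2,850.
Kai's payoff = 1,250 − 2,850 = -1,600. All other bidders lose, so their payoff is 0.

Payoffs: Kai -1,600, Wen 0, Noah 0, Aditya 0.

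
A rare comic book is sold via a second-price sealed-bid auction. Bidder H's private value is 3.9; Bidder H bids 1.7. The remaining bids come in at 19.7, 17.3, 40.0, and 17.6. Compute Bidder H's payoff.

Highest competing bid: 40.0.
Bidder H's bid 1.7 is not the highest, so Bidder H loses, pays nothing, and earns zero payoff.

Bidder H's payoff: 0.0.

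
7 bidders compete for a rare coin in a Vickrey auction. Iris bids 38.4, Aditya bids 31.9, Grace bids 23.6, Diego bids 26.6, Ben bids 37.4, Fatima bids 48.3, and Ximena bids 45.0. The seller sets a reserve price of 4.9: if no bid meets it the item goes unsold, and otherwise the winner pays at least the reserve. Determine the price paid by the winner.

Price paid: 45.0.

Ranking the bids: Fatima 48.3, then Ximena 45.0, then Iris 38.4, then Ben 37.4, then Aditya 31.9, then Diego 26.6, then Grace 23.6.
Fatima has the highest bid, so Fatima wins.
The second-highest bid is 45.0, which exceeds the reserve, so that sets the price.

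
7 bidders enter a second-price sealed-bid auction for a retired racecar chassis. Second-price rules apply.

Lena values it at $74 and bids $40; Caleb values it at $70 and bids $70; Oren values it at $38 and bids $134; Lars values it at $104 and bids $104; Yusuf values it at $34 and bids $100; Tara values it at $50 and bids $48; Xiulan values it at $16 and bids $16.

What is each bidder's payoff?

Bids in descending order: Oren $134, then Lars $104, then Yusuf $100, then Caleb $70, then Tara $48, then Lena $40, then Xiulan $16.
Oren has the top bid and wins; the price is the second-highest bid, $104.
Oren's payoff = $38 − $104 = -$66. All other bidders lose, so their payoff is 0.

Payoffs: Lena $0, Caleb $0, Oren -$66, Lars $0, Yusuf $0, Tara $0, Xiulan $0.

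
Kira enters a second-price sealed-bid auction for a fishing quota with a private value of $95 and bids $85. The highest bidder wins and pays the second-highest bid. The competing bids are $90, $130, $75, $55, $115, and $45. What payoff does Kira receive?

$0

Highest competing bid: $130.
Kira's bid $85 is not the highest, so Kira loses, pays nothing, and earns zero payoff.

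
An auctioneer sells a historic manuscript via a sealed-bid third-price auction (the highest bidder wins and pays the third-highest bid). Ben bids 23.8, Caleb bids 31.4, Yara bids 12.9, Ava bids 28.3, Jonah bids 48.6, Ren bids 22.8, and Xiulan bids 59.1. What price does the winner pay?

31.4

Sorted high to low: Xiulan 59.1 > Jonah 48.6 > Caleb 31.4 > Ava 28.3 > Ben 23.8 > Ren 22.8 > Yara 12.9.
Xiulan is the highest bidder, so Xiulan wins.
Under the third-price rule, the price is the third-highest bid: 31.4.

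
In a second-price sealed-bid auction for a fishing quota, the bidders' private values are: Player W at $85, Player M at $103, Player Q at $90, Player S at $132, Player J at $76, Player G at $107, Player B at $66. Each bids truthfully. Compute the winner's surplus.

Sorted high to low: Player S $132; Player G $107; Player M $103; Player Q $90; Player W $85; Player J $76; Player B $66.
Player S wins with the top bid and pays the second-highest, $107.
Surplus = $132 − $107 = $25.

Winner's surplus: $25.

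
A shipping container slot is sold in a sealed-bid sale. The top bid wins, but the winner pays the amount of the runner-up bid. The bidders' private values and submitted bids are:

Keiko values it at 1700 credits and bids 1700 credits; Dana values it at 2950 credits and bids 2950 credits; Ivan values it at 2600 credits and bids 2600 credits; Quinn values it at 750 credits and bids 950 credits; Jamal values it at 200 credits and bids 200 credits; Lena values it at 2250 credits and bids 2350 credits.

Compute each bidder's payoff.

Ordered from highest: Dana 2950 credits; Ivan 2600 credits; Lena 2350 credits; Keiko 1700 credits; Quinn 950 credits; Jamal 200 credits.
Dana has the top bid and wins; the price is the second-highest bid, 2600 credits.
Dana's payoff = 2950 credits − 2600 credits = 350 credits. All other bidders lose, so their payoff is 0.

Keiko 0 credits, Dana 350 credits, Ivan 0 credits, Quinn 0 credits, Jamal 0 credits, Lena 0 credits.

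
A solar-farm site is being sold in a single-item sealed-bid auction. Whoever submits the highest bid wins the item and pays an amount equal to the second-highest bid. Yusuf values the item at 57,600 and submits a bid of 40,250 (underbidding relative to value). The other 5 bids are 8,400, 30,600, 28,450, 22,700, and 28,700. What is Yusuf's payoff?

Highest competing bid: 30,600.
Yusuf's bid 40,250 is the highest overall, so Yusuf wins and pays the second-highest bid, 30,600.
Payoff = value − price = 57,600 − 30,600 = 27,000.

Yusuf's payoff: 27,000.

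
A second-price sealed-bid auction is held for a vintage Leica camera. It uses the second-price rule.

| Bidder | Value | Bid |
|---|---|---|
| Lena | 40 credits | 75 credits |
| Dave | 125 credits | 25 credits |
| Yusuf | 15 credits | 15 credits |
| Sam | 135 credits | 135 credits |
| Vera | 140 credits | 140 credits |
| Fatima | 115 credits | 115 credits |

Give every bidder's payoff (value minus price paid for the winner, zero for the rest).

Payoffs: Lena 0 credits, Dave 0 credits, Yusuf 0 credits, Sam 0 credits, Vera 5 credits, Fatima 0 credits.

Ordered from highest: Vera 140 credits; Sam 135 credits; Fatima 115 credits; Lena 75 credits; Dave 25 credits; Yusuf 15 credits.
Vera has the top bid and wins; the price is the second-highest bid, 135 credits.
Vera's payoff = 140 credits − 135 credits = 5 credits. All other bidders lose, so their payoff is 0.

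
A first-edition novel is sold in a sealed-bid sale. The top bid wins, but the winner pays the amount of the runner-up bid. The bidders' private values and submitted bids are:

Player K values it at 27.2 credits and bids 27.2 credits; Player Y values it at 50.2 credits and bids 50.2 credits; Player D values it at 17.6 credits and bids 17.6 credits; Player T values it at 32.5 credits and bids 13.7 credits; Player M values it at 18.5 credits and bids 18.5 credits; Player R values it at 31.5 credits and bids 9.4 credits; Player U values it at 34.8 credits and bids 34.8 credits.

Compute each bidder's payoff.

Payoffs: Player K 0.0 credits, Player Y 15.4 credits, Player D 0.0 credits, Player T 0.0 credits, Player M 0.0 credits, Player R 0.0 credits, Player U 0.0 credits.

Ranking the bids: Player Y 50.2 credits > Player U 34.8 credits > Player K 27.2 credits > Player M 18.5 credits > Player D 17.6 credits > Player T 13.7 credits > Player R 9.4 credits.
Player Y has the top bid and wins; the price is the second-highest bid, 34.8 credits.
Player Y's payoff = 50.2 credits − 34.8 credits = 15.4 credits. All other bidders lose, so their payoff is 0.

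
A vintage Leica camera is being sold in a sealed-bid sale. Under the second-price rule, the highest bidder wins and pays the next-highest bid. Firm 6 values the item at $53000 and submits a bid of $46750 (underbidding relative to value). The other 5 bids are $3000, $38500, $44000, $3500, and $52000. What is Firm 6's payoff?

$0

Highest competing bid: $52000.
Firm 6's bid $46750 is not the highest, so Firm 6 loses, pays nothing, and earns zero payoff.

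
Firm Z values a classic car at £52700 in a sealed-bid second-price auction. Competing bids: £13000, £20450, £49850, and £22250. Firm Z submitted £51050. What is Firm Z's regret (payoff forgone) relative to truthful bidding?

The highest competing bid is £49850.
Bidding truthfully at £52700: Firm Z has the top bid, wins, and pays the second-highest bid £49850. Payoff = £52700 − £49850 = £2850.
Bidding £51050: Firm Z has the top bid, wins, and pays the second-highest bid £49850. Payoff = £52700 − £49850 = £2850.
Regret = truthful payoff − actual payoff = £2850 − £2850 = £0.
The bid only affects whether you win, not the price — here both bids land on the same side of the top rival bid, so the deviation is payoff-neutral.

£0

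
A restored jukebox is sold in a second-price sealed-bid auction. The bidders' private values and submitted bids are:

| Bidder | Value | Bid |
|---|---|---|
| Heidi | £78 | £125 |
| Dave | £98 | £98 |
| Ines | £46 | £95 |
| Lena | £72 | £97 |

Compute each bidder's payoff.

Payoffs: Heidi -£20, Dave £0, Ines £0, Lena £0.

Ordered from highest: Heidi £125, then Dave £98, then Lena £97, then Ines £95.
Heidi has the top bid and wins; the price is the second-highest bid, £98.
Heidi's payoff = £78 − £98 = -£20. All other bidders lose, so their payoff is 0.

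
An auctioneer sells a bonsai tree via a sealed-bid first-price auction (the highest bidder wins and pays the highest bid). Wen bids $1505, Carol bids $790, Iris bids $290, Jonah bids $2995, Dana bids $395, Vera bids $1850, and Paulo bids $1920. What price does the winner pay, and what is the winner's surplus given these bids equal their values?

Sorted high to low: Jonah $2995; Paulo $1920; Vera $1850; Wen $1505; Carol $790; Dana $395; Iris $290.
Jonah is the highest bidder, so Jonah wins.
Under the first-price rule, the price is the highest bid: $2995.
Surplus = $2995 − $2995 = $0.

Price $2995; surplus $0.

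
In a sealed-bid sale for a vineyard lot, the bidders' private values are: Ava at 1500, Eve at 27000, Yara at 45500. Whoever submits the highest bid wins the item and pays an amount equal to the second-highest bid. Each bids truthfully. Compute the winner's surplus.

18500

Ranking the bids: Yara 45500; Eve 27000; Ava 1500.
Yara wins with the top bid and pays the second-highest, 27000.
Surplus = 45500 − 27000 = 18500.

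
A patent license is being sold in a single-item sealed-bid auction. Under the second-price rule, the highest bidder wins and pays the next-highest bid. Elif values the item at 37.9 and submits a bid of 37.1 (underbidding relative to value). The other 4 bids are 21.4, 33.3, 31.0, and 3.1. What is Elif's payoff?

Elif's payoff: 4.6.

Highest competing bid: 33.3.
Elif's bid 37.1 is the highest overall, so Elif wins and pays the second-highest bid, 33.3.
Payoff = value − price = 37.9 − 33.3 = 4.6.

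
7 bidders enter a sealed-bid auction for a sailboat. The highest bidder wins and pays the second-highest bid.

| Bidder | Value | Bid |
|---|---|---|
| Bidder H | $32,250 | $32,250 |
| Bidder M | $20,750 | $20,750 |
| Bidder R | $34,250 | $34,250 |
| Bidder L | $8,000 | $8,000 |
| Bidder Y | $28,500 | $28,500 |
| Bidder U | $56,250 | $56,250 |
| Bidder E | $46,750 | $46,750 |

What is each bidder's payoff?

Payoffs: Bidder H $0, Bidder M $0, Bidder R $0, Bidder L $0, Bidder Y $0, Bidder U $9,500, Bidder E $0.

Bids in descending order: Bidder U $56,250; Bidder E $46,750; Bidder R $34,250; Bidder H $32,250; Bidder Y $28,500; Bidder M $20,750; Bidder L $8,000.
Bidder U has the top bid and wins; the price is the second-highest bid, $46,750.
Bidder U's payoff = $56,250 − $46,750 = $9,500. All other bidders lose, so their payoff is 0.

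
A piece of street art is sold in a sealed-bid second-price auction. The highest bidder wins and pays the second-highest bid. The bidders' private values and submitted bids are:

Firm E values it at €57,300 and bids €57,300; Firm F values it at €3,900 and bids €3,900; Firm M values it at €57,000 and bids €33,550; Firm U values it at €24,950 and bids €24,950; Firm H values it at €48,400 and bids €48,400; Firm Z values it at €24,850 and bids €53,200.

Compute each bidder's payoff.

Bids in descending order: Firm E €57,300, then Firm Z €53,200, then Firm H €48,400, then Firm M €33,550, then Firm U €24,950, then Firm F €3,900.
Firm E has the top bid and wins; the price is the second-highest bid, €53,200.
Firm E's payoff = €57,300 − €53,200 = €4,100. All other bidders lose, so their payoff is 0.

Payoffs: Firm E €4,100, Firm F €0, Firm M €0, Firm U €0, Firm H €0, Firm Z €0.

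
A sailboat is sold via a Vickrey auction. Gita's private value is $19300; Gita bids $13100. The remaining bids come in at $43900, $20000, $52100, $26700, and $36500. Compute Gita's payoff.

Payoff = $0.

Highest competing bid: $52100.
Gita's bid $13100 is not the highest, so Gita loses, pays nothing, and earns zero payoff.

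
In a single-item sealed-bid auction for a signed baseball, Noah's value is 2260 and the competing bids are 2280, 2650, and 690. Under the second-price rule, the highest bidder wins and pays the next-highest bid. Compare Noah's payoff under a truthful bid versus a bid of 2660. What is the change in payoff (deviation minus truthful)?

Payoff change: -390.

The highest competing bid is 2650.
Bidding truthfully at 2260: the top bid is 2650 (a rival), so Noah loses. Payoff = 0.
Bidding 2660: Noah has the top bid, wins, and pays the second-highest bid 2650. Payoff = 2260 − 2650 = -390.
Change = -390 − 0 = -390.
Deviating from a truthful bid can only lose payoff in a second-price auction — never gain.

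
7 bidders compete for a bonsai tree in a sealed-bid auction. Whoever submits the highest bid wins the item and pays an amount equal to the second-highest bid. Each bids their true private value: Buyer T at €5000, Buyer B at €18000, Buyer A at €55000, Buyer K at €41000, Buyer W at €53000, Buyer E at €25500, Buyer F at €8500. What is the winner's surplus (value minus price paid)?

€2000

Sorted high to low: Buyer A €55000; Buyer W €53000; Buyer K €41000; Buyer E €25500; Buyer B €18000; Buyer F €8500; Buyer T €5000.
Buyer A wins with the top bid and pays the second-highest, €53000.
Surplus = €55000 − €53000 = €2000.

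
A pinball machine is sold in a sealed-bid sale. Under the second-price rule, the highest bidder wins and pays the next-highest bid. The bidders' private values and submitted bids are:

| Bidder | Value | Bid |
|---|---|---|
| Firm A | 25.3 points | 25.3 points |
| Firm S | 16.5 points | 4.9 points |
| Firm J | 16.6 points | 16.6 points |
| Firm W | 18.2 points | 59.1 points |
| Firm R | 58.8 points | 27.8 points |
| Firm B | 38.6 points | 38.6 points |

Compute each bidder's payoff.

Payoffs: Firm A 0.0 points, Firm S 0.0 points, Firm J 0.0 points, Firm W -20.4 points, Firm R 0.0 points, Firm B 0.0 points.

Ranking the bids: Firm W 59.1 points > Firm B 38.6 points > Firm R 27.8 points > Firm A 25.3 points > Firm J 16.6 points > Firm S 4.9 points.
Firm W has the top bid and wins; the price is the second-highest bid, 38.6 points.
Firm W's payoff = 18.2 points − 38.6 points = -20.4 points. All other bidders lose, so their payoff is 0.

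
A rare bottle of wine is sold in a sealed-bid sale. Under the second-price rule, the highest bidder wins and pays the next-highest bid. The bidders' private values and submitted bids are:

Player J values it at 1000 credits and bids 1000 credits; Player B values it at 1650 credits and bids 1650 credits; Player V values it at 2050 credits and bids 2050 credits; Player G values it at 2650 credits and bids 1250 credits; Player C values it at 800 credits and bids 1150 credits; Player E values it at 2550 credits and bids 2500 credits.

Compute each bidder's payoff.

Sorted high to low: Player E 2500 credits, then Player V 2050 credits, then Player B 1650 credits, then Player G 1250 credits, then Player C 1150 credits, then Player J 1000 credits.
Player E has the top bid and wins; the price is the second-highest bid, 2050 credits.
Player E's payoff = 2550 credits − 2050 credits = 500 credits. All other bidders lose, so their payoff is 0.

Payoffs: Player J 0 credits, Player B 0 credits, Player V 0 credits, Player G 0 credits, Player C 0 credits, Player E 500 credits.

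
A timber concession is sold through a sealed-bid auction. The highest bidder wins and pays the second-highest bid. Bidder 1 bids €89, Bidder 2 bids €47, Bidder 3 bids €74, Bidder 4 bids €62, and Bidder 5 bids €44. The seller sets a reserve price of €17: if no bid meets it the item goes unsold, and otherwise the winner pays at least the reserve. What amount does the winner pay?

€74

Ranking the bids: Bidder 1 €89; Bidder 3 €74; Bidder 4 €62; Bidder 2 €47; Bidder 5 €44.
Bidder 1 has the highest bid, so Bidder 1 wins.
The second-highest bid is €74, which exceeds the reserve, so that sets the price.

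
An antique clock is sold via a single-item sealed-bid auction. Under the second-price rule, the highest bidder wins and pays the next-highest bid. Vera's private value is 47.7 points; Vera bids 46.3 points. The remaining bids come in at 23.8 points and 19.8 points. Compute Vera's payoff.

Payoff = 23.9 points.

Highest competing bid: 23.8 points.
Vera's bid 46.3 points is the highest overall, so Vera wins and pays the second-highest bid, 23.8 points.
Payoff = value − price = 47.7 points − 23.8 points = 23.9 points.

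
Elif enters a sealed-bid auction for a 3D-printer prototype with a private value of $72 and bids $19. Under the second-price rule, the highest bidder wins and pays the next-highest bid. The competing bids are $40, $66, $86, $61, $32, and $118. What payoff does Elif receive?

Highest competing bid: $118.
Elif's bid $19 is not the highest, so Elif loses, pays nothing, and earns zero payoff.

Payoff = $0.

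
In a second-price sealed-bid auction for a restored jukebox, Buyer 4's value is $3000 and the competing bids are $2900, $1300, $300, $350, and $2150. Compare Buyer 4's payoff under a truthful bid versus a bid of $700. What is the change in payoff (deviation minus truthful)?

-$100

The highest competing bid is $2900.
Bidding truthfully at $3000: Buyer 4 has the top bid, wins, and pays the second-highest bid $2900. Payoff = $3000 − $2900 = $100.
Bidding $700: the top bid is $2900 (a rival), so Buyer 4 loses. Payoff = $0.
Change = $0 − $100 = -$100.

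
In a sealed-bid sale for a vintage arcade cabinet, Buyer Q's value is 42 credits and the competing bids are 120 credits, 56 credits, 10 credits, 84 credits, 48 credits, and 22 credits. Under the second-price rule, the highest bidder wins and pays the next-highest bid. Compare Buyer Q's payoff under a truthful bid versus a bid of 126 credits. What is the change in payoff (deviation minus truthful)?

Payoff change: -78 credits.

The highest competing bid is 120 credits.
Bidding truthfully at 42 credits: the top bid is 120 credits (a rival), so Buyer Q loses. Payoff = 0 credits.
Bidding 126 credits: Buyer Q has the top bid, wins, and pays the second-highest bid 120 credits. Payoff = 42 credits − 120 credits = -78 credits.
Change = -78 credits − 0 credits = -78 credits.
Deviating from a truthful bid can only lose payoff in a second-price auction — never gain.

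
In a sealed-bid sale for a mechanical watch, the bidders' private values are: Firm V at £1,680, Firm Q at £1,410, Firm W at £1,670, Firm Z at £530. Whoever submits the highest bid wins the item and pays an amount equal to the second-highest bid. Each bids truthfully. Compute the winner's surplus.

£10

Bids in descending order: Firm V £1,680 > Firm W £1,670 > Firm Q £1,410 > Firm Z £530.
Firm V wins with the top bid and pays the second-highest, £1,670.
Surplus = £1,680 − £1,670 = £10.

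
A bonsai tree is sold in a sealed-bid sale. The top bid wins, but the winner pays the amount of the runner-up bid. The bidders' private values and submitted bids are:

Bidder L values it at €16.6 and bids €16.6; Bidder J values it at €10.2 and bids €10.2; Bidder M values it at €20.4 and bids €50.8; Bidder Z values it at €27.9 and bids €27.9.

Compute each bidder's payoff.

Ordered from highest: Bidder M €50.8, then Bidder Z €27.9, then Bidder L €16.6, then Bidder J €10.2.
Bidder M has the top bid and wins; the price is the second-highest bid, €27.9.
Bidder M's payoff = €20.4 − €27.9 = -€7.5. All other bidders lose, so their payoff is 0.

Bidder L €0.0, Bidder J €0.0, Bidder M -€7.5, Bidder Z €0.0.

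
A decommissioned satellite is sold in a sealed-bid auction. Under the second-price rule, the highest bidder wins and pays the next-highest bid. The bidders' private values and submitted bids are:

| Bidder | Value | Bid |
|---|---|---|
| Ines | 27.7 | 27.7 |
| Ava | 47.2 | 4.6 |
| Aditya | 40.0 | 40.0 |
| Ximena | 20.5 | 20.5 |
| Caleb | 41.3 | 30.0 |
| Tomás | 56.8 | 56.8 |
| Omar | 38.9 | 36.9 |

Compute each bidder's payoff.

Sorted high to low: Tomás 56.8; Aditya 40.0; Omar 36.9; Caleb 30.0; Ines 27.7; Ximena 20.5; Ava 4.6.
Tomás has the top bid and wins; the price is the second-highest bid, 40.0.
Tomás's payoff = 56.8 − 40.0 = 16.8. All other bidders lose, so their payoff is 0.

Ines 0.0, Ava 0.0, Aditya 0.0, Ximena 0.0, Caleb 0.0, Tomás 16.8, Omar 0.0.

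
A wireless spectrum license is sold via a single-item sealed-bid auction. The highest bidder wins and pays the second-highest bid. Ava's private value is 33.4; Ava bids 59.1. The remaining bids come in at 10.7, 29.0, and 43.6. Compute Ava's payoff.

Payoff = -10.2.

Highest competing bid: 43.6.
Ava's bid 59.1 is the highest overall, so Ava wins and pays the second-highest bid, 43.6.
Payoff = value − price = 33.4 − 43.6 = -10.2.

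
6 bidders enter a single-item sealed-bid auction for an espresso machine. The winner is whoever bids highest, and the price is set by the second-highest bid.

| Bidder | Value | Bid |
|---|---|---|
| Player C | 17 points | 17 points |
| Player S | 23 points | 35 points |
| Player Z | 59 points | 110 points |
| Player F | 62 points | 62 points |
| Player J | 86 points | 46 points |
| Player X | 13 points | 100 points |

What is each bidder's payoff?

Player C 0 points, Player S 0 points, Player Z -41 points, Player F 0 points, Player J 0 points, Player X 0 points.

Ranking the bids: Player Z 110 points; Player X 100 points; Player F 62 points; Player J 46 points; Player S 35 points; Player C 17 points.
Player Z has the top bid and wins; the price is the second-highest bid, 100 points.
Player Z's payoff = 59 points − 100 points = -41 points. All other bidders lose, so their payoff is 0.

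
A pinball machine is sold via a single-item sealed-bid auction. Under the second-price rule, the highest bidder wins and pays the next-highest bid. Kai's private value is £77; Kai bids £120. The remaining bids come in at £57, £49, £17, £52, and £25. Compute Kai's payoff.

Highest competing bid: £57.
Kai's bid £120 is the highest overall, so Kai wins and pays the second-highest bid, £57.
Payoff = value − price = £77 − £57 = £20.

Payoff = £20.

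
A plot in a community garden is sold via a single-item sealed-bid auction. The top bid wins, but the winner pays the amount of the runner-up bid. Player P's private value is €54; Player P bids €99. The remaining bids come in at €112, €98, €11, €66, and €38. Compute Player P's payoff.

Highest competing bid: €112.
Player P's bid €99 is not the highest, so Player P loses, pays nothing, and earns zero payoff.

€0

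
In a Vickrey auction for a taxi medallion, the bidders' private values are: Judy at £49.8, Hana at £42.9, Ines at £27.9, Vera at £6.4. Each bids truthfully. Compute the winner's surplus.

£6.9

Ranking the bids: Judy £49.8, then Hana £42.9, then Ines £27.9, then Vera £6.4.
Judy wins with the top bid and pays the second-highest, £42.9.
Surplus = £49.8 − £42.9 = £6.9.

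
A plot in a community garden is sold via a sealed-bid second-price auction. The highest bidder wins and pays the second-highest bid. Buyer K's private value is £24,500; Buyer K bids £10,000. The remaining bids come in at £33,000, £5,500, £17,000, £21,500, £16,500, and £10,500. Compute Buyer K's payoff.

Payoff = £0.

Highest competing bid: £33,000.
Buyer K's bid £10,000 is not the highest, so Buyer K loses, pays nothing, and earns zero payoff.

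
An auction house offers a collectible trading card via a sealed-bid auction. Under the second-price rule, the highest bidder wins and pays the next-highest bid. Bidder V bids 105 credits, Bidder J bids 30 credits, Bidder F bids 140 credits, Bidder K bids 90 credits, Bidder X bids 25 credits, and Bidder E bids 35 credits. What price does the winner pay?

Ordered from highest: Bidder F 140 credits, then Bidder V 105 credits, then Bidder K 90 credits, then Bidder E 35 credits, then Bidder J 30 credits, then Bidder X 25 credits.
Bidder F has the highest bid, so Bidder F wins.
The second-highest bid is 105 credits, so that is what Bidder F pays.

105 credits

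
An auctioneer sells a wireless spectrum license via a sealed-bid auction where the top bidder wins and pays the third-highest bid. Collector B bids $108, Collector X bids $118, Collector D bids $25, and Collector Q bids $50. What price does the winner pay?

Bids in descending order: Collector X $118, then Collector B $108, then Collector Q $50, then Collector D $25.
Collector X is the highest bidder, so Collector X wins.
Under the third-price rule, the price is the third-highest bid: $50.

$50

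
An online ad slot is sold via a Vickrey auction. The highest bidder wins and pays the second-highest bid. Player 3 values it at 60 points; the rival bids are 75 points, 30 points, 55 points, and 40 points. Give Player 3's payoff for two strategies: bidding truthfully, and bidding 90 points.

Truthful: 0 points; alternative: -15 points.

The highest competing bid is 75 points.
Bidding truthfully at 60 points: the top bid is 75 points (a rival), so Player 3 loses. Payoff = 0 points.
Bidding 90 points: Player 3 has the top bid, wins, and pays the second-highest bid 75 points. Payoff = 60 points − 75 points = -15 points.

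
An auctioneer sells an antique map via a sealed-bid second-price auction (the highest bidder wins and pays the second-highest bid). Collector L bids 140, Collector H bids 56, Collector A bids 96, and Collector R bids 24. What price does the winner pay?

Price paid: 96.

Ordered from highest: Collector L 140; Collector A 96; Collector H 56; Collector R 24.
Collector L is the highest bidder, so Collector L wins.
Under the second-price rule, the price is the second-highest bid: 96.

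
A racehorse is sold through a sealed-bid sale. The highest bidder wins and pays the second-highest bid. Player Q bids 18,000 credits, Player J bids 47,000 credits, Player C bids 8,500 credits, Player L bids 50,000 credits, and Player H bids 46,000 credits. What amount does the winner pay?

Bids in descending order: Player L 50,000 credits, then Player J 47,000 credits, then Player H 46,000 credits, then Player Q 18,000 credits, then Player C 8,500 credits.
Player L has the highest bid, so Player L wins.
The second-highest bid is 47,000 credits, so that is what Player L pays.

Price paid: 47,000 credits.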